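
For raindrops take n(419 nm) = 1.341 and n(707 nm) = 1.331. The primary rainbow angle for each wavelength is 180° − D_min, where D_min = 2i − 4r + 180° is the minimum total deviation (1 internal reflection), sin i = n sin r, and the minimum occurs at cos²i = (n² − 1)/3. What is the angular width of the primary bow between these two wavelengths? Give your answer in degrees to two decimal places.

1.44°

At 419 nm (n = 1.341): cos²i = 0.26609 → i = 58.946°, r = 39.705°, D_min = 139.071°, rainbow angle = 40.929°.
At 707 nm (n = 1.331): cos²i = 0.25719 → i = 59.527°, r = 40.356°, D_min = 137.630°, rainbow angle = 42.370°.
Angular width = |40.929° − 42.370°| = 1.441°.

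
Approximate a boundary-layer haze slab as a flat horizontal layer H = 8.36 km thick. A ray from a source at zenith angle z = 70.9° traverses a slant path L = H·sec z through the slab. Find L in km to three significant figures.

sec z = 1/cos 70.9° = 3.0561.
L = 8.36 × 3.0561 = 25.549 km.

25.5 km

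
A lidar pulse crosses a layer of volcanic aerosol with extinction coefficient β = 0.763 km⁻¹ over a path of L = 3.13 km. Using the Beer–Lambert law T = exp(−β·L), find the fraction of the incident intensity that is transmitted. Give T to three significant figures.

τ = β·L = 0.763 × 3.13 = 2.3882.
T = exp(−2.3882) = 0.0918.

0.0918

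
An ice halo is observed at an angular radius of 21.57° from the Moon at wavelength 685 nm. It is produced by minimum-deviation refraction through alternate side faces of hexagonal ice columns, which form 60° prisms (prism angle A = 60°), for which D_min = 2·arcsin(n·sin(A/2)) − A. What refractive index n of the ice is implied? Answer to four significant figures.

1.306

Rearranging: n = sin((D_min + A)/2) / sin(A/2).
(D_min + A)/2 = (21.57° + 60°)/2 = 40.785°.
n = sin 40.785° / sin 30° = 0.6532 / 0.5000 = 1.3064.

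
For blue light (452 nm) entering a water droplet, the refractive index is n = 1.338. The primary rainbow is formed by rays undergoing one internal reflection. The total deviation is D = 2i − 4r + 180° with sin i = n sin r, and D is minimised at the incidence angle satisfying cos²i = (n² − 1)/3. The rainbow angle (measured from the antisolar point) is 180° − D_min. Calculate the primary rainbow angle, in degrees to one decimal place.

cos²i = (1.79024 − 1)/3 = 0.26341; i = arccos(0.51324) = 59.120°.
sin r = sin 59.120°/1.338 = 0.64144; r = 39.899°.
D_min = 2·59.120° − 4·39.899° + 180° = 138.643°.
Rainbow angle = 180° − D_min = 41.357°.

41.4°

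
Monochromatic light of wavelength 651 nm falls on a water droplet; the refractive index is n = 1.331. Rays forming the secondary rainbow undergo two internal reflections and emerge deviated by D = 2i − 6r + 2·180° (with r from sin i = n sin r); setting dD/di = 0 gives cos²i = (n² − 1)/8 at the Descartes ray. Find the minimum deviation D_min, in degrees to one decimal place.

230.4°

cos²i = (1.77156 − 1)/8 = 0.09645; i = arccos(0.31056) = 71.907°.
sin r = sin 71.907°/1.331 = 0.71417; r = 45.575°.
D_min = 2·71.907° − 6·45.575° + 360° = 230.365°.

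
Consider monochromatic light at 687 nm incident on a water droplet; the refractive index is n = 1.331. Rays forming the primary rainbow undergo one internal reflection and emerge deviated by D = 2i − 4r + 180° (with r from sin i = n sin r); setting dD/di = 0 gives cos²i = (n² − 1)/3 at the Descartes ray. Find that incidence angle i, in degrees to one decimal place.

59.5°

cos²i = (1.331² − 1)/3 = (1.77156 − 1)/3 = 0.25719.
cos i = 0.50714, so i = 59.527°.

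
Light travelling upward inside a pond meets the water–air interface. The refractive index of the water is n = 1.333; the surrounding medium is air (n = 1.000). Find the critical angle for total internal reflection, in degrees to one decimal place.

sin θ_c = n_air / n = 1.000 / 1.333 = 0.7502.
θ_c = arcsin(0.7502) = 48.61°.

48.6°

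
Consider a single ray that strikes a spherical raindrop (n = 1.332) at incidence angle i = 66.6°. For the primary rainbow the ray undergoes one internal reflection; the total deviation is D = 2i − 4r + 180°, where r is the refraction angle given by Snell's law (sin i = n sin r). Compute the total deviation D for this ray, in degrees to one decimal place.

139.0°

sin r = sin 66.6° / 1.332 = 0.9178/1.332 = 0.6890; r = 43.55°.
D = 2·66.6° − 4·43.55° + 180° = 133.20° − 174.21° + 180° = 138.99°.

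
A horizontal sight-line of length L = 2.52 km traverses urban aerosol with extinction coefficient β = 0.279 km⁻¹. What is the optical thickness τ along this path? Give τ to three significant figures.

τ = β·L = 0.279 × 2.52 = 0.7031.

0.703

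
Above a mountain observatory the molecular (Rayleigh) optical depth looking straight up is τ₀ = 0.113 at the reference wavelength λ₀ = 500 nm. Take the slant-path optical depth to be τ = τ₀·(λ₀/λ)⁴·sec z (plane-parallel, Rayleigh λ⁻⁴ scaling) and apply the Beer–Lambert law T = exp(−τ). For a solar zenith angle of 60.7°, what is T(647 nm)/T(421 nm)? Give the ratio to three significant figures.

1.46

Airmass: sec 60.7° = 2.0434.
τ(647 nm) = 0.113 × (500/647)⁴ × 2.0434 = 0.113 × 0.3567 × 2.0434 = 0.0824.
τ(421 nm) = 0.113 × (500/421)⁴ × 2.0434 = 0.113 × 1.9895 × 2.0434 = 0.4594.
T(647)/T(421) = exp(τ_B − τ_A) = exp(0.3770) = 1.4580.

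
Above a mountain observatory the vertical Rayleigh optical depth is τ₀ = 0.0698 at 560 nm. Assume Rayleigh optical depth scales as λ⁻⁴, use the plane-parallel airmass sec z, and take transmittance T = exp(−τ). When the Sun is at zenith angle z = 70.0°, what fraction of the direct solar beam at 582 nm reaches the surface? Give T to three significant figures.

sec 70.0° = 2.9238.
τ = 0.0698 × (560/582)⁴ × 2.9238 = 0.0698 × 0.8572 × 2.9238 = 0.1749.
T = exp(−0.1749) = 0.8395.

0.840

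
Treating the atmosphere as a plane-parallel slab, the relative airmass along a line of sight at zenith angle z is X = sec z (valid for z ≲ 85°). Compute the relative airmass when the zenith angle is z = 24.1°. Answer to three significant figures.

X = sec z = 1/cos 24.1° = 1/0.9128 = 1.0955.

1.10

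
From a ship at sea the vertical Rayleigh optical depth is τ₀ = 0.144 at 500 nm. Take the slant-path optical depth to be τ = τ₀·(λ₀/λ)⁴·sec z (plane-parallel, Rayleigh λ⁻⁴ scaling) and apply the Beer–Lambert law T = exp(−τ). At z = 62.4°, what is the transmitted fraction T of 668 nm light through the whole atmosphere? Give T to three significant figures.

sec 62.4° = 2.1584.
τ = 0.144 × (500/668)⁴ × 2.1584 = 0.144 × 0.3139 × 2.1584 = 0.0976.
T = exp(−0.0976) = 0.9070.

0.907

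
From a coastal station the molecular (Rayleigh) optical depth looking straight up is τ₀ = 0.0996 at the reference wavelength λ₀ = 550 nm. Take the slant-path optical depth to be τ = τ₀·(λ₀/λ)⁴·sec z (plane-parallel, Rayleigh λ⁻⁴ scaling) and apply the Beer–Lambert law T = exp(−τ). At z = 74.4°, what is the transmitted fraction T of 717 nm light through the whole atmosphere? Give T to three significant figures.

0.880

sec 74.4° = 3.7186.
τ = 0.0996 × (550/717)⁴ × 3.7186 = 0.0996 × 0.3462 × 3.7186 = 0.1282.
T = exp(−0.1282) = 0.8796.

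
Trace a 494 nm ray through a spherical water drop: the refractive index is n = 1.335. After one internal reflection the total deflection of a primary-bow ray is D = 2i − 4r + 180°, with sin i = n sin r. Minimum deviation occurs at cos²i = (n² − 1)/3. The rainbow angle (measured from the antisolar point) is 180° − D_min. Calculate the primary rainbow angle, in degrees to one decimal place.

41.8°

cos²i = (1.78222 − 1)/3 = 0.26074; i = arccos(0.51063) = 59.294°.
sin r = sin 59.294°/1.335 = 0.64405; r = 40.094°.
D_min = 2·59.294° − 4·40.094° + 180° = 138.212°.
Rainbow angle = 180° − D_min = 41.788°.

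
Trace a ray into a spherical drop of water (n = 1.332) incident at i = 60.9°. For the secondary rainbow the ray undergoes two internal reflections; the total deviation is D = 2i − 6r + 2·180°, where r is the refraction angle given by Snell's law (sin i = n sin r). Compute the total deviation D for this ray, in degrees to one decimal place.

sin r = sin 60.9° / 1.332 = 0.8738/1.332 = 0.6560; r = 40.99°.
D = 2·60.9° − 6·40.99° + 2·180° = 121.80° − 245.97° + 360° = 235.83°.

235.8°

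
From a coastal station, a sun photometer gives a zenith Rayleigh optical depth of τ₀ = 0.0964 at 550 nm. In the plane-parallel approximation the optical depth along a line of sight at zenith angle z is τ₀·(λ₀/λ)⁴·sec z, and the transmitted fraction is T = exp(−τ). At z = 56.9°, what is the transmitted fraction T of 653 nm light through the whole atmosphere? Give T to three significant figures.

sec 56.9° = 1.8312.
τ = 0.0964 × (550/653)⁴ × 1.8312 = 0.0964 × 0.5033 × 1.8312 = 0.0888.
T = exp(−0.0888) = 0.9150.

0.915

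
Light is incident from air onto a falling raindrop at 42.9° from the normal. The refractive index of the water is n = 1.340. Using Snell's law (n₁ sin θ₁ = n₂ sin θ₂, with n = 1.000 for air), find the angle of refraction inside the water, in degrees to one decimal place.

30.5°

Snell: sin θ_r = sin θ_i / n = sin 42.9° / 1.340 = 0.6807 / 1.340 = 0.5080.
θ_r = arcsin(0.5080) = 30.53°.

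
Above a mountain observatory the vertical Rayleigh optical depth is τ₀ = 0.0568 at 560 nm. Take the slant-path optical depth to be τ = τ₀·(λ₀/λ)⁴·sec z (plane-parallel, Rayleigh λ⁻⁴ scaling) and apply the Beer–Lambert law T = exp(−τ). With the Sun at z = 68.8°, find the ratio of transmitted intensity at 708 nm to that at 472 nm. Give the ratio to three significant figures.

Airmass: sec 68.8° = 2.7653.
τ(708 nm) = 0.0568 × (560/708)⁴ × 2.7653 = 0.0568 × 0.3914 × 2.7653 = 0.0615.
τ(472 nm) = 0.0568 × (560/472)⁴ × 2.7653 = 0.0568 × 1.9815 × 2.7653 = 0.3112.
T(708)/T(472) = exp(τ_B − τ_A) = exp(0.2497) = 1.2837.

1.28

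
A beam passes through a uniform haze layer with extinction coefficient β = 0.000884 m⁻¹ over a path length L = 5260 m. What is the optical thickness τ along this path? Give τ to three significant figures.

τ = β·L = 0.000884 × 5260 = 4.6498.

4.65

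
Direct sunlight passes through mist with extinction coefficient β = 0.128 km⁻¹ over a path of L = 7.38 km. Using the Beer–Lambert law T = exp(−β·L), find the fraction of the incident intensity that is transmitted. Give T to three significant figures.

0.389

τ = β·L = 0.128 × 7.38 = 0.9446.
T = exp(−0.9446) = 0.3888.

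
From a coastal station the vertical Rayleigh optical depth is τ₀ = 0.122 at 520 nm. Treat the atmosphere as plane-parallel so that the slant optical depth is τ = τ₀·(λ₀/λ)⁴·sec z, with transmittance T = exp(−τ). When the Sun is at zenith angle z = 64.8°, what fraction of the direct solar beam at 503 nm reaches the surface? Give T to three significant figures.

0.721

sec 64.8° = 2.3486.
τ = 0.122 × (520/503)⁴ × 2.3486 = 0.122 × 1.1422 × 2.3486 = 0.3273.
T = exp(−0.3273) = 0.7209.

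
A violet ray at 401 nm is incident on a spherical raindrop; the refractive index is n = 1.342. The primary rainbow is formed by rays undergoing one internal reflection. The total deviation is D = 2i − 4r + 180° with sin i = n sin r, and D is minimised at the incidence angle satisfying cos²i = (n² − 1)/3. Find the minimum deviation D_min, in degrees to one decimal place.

cos²i = (1.80096 − 1)/3 = 0.26699; i = arccos(0.51671) = 58.888°.
sin r = sin 58.888°/1.342 = 0.63797; r = 39.641°.
D_min = 2·58.888° − 4·39.641° + 180° = 139.213°.

139.2°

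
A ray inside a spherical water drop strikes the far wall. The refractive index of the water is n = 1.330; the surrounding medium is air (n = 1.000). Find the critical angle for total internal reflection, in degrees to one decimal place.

48.8°

sin θ_c = n_air / n = 1.000 / 1.330 = 0.7519.
θ_c = arcsin(0.7519) = 48.75°.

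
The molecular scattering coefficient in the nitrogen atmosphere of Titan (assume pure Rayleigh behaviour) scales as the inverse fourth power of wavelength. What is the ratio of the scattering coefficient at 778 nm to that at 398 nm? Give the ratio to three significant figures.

0.0685

Rayleigh scattering ∝ λ⁻⁴, so the ratio of coefficients is the inverse fourth power of the wavelength ratio.
σ(778)/σ(398) = (398/778)⁴ = (0.5116)⁴ = 0.06849.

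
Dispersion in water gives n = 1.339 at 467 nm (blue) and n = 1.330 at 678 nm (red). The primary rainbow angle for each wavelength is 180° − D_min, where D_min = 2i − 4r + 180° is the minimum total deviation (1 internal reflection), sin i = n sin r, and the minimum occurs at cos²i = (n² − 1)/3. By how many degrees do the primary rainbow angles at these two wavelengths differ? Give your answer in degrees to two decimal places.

At 467 nm (n = 1.339): cos²i = 0.26431 → i = 59.062°, r = 39.834°, D_min = 138.786°, rainbow angle = 41.214°.
At 678 nm (n = 1.330): cos²i = 0.25630 → i = 59.585°, r = 40.422°, D_min = 137.484°, rainbow angle = 42.516°.
Angular width = |41.214° − 42.516°| = 1.303°.

1.30°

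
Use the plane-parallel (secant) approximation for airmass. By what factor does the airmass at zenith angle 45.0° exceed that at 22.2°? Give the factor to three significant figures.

X(45.0°)/X(22.2°) = sec 45.0° / sec 22.2° = cos 22.2° / cos 45.0° = 0.9259/0.7071 = 1.3094.

1.31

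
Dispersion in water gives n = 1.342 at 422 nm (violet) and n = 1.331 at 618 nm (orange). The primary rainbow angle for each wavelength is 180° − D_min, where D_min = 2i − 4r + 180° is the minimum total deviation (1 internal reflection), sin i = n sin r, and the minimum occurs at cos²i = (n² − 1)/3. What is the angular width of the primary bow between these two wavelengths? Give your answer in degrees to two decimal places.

1.58°

At 422 nm (n = 1.342): cos²i = 0.26699 → i = 58.888°, r = 39.641°, D_min = 139.213°, rainbow angle = 40.787°.
At 618 nm (n = 1.331): cos²i = 0.25719 → i = 59.527°, r = 40.356°, D_min = 137.630°, rainbow angle = 42.370°.
Angular width = |40.787° − 42.370°| = 1.583°.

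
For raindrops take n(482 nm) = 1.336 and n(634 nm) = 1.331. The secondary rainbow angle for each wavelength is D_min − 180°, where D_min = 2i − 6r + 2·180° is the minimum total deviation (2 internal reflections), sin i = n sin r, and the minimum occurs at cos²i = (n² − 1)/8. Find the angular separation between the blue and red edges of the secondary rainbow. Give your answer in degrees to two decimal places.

At 482 nm (n = 1.336): cos²i = 0.09811 → i = 71.746°, r = 45.303°, D_min = 231.674°, rainbow angle = 51.674°.
At 634 nm (n = 1.331): cos²i = 0.09645 → i = 71.907°, r = 45.575°, D_min = 230.365°, rainbow angle = 50.365°.
Angular width = |51.674° − 50.365°| = 1.309°.

1.31°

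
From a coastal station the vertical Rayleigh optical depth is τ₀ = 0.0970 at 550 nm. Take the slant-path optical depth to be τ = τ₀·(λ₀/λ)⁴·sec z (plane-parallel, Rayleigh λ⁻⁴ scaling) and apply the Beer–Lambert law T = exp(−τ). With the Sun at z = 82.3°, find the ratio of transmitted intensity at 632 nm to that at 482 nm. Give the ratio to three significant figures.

2.25

Airmass: sec 82.3° = 7.4635.
τ(632 nm) = 0.0970 × (550/632)⁴ × 7.4635 = 0.0970 × 0.5736 × 7.4635 = 0.4152.
τ(482 nm) = 0.0970 × (550/482)⁴ × 7.4635 = 0.0970 × 1.6954 × 7.4635 = 1.2274.
T(632)/T(482) = exp(τ_B − τ_A) = exp(0.8121) = 2.2527.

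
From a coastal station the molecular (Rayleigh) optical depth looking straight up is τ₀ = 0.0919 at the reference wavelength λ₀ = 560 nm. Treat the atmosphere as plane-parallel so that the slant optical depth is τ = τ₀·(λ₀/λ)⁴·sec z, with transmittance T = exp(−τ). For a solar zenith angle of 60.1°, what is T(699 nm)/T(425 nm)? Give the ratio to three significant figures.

Airmass: sec 60.1° = 2.0061.
τ(699 nm) = 0.0919 × (560/699)⁴ × 2.0061 = 0.0919 × 0.4119 × 2.0061 = 0.0759.
τ(425 nm) = 0.0919 × (560/425)⁴ × 2.0061 = 0.0919 × 3.0144 × 2.0061 = 0.5557.
T(699)/T(425) = exp(τ_B − τ_A) = exp(0.4798) = 1.6157.

1.62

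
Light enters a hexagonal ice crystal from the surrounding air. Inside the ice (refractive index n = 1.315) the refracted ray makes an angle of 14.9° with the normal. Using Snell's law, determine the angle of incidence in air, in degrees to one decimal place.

19.8°

Snell: sin θ_i = n · sin θ_r = 1.315 × sin 14.9° = 1.315 × 0.2571 = 0.3381.
θ_i = arcsin(0.3381) = 19.76°.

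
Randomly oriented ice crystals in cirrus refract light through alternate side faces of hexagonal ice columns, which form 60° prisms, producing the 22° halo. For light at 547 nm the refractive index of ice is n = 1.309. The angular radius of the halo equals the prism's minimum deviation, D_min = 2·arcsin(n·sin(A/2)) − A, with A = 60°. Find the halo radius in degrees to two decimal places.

n·sin(A/2) = 1.309 × sin 30° = 1.309 × 0.5000 = 0.6545.
D_min = 2·arcsin(0.6545) − 60° = 2 × 40.882° − 60° = 21.763°.

21.76°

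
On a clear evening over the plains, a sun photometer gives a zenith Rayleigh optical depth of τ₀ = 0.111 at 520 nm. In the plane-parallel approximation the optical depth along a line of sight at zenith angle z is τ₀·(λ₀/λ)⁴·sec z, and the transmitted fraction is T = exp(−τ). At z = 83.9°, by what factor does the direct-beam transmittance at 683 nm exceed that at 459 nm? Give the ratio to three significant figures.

Airmass: sec 83.9° = 9.4105.
τ(683 nm) = 0.111 × (520/683)⁴ × 9.4105 = 0.111 × 0.3360 × 9.4105 = 0.3510.
τ(459 nm) = 0.111 × (520/459)⁴ × 9.4105 = 0.111 × 1.6473 × 9.4105 = 1.7207.
T(683)/T(459) = exp(τ_B − τ_A) = exp(1.3697) = 3.9342.

3.93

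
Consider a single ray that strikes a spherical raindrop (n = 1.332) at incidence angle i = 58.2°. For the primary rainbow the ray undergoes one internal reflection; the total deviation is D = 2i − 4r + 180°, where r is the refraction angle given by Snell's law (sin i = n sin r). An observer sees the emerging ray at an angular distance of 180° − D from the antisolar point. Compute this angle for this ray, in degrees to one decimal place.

sin r = sin 58.2° / 1.332 = 0.8499/1.332 = 0.6381; r = 39.65°.
D = 2·58.2° − 4·39.65° + 180° = 116.40° − 158.59° + 180° = 137.81°.
Angle from antisolar point = 180° − D = 42.19°.

42.2°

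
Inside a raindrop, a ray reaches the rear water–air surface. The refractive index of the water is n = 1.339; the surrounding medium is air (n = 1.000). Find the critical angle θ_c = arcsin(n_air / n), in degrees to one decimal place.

48.3°

sin θ_c = n_air / n = 1.000 / 1.339 = 0.7468.
θ_c = arcsin(0.7468) = 48.32°.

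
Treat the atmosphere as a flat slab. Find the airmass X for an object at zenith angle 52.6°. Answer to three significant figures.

X = sec z = 1/cos 52.6° = 1/0.6074 = 1.6464.

1.65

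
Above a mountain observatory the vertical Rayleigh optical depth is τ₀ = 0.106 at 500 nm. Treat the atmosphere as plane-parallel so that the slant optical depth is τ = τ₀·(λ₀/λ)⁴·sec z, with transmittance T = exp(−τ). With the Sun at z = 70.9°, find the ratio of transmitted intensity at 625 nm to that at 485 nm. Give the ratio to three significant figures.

Airmass: sec 70.9° = 3.0561.
τ(625 nm) = 0.106 × (500/625)⁴ × 3.0561 = 0.106 × 0.4096 × 3.0561 = 0.1327.
τ(485 nm) = 0.106 × (500/485)⁴ × 3.0561 = 0.106 × 1.1296 × 3.0561 = 0.3659.
T(625)/T(485) = exp(τ_B − τ_A) = exp(0.2332) = 1.2627.

1.26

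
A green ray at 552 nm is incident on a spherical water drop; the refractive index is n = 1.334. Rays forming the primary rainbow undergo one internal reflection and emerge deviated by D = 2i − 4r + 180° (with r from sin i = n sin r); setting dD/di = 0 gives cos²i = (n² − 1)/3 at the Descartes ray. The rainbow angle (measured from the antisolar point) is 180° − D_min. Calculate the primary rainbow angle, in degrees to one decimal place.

cos²i = (1.77956 − 1)/3 = 0.25985; i = arccos(0.50976) = 59.352°.
sin r = sin 59.352°/1.334 = 0.64492; r = 40.159°.
D_min = 2·59.352° − 4·40.159° + 180° = 138.067°.
Rainbow angle = 180° − D_min = 41.933°.

41.9°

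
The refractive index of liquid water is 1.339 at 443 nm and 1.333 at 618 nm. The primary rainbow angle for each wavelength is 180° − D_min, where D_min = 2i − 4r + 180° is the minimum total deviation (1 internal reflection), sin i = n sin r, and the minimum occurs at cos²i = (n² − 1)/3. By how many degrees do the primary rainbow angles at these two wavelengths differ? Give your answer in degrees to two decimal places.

At 443 nm (n = 1.339): cos²i = 0.26431 → i = 59.062°, r = 39.834°, D_min = 138.786°, rainbow angle = 41.214°.
At 618 nm (n = 1.333): cos²i = 0.25896 → i = 59.410°, r = 40.225°, D_min = 137.922°, rainbow angle = 42.078°.
Angular width = |41.214° − 42.078°| = 0.865°.

0.86°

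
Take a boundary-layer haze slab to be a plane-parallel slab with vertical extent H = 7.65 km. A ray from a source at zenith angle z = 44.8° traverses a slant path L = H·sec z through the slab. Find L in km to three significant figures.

sec z = 1/cos 44.8° = 1.4093.
L = 7.65 × 1.4093 = 10.781 km.

10.8 km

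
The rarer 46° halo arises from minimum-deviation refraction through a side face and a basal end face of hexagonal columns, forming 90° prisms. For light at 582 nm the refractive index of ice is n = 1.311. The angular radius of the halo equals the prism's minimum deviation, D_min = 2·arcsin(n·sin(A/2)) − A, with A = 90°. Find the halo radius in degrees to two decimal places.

n·sin(A/2) = 1.311 × sin 45° = 1.311 × 0.7071 = 0.9270.
D_min = 2·arcsin(0.9270) − 90° = 2 × 67.974° − 90° = 45.949°.

45.95°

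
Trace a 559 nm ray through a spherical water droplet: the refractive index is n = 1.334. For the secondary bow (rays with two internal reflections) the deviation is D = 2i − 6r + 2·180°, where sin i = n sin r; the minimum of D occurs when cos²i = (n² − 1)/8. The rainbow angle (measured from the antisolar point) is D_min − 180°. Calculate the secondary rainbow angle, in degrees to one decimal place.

51.2°

cos²i = (1.77956 − 1)/8 = 0.09744; i = arccos(0.31216) = 71.810°.
sin r = sin 71.810°/1.334 = 0.71217; r = 45.411°.
D_min = 2·71.810° − 6·45.411° + 360° = 231.153°.
Rainbow angle = D_min − 180° = 51.153°.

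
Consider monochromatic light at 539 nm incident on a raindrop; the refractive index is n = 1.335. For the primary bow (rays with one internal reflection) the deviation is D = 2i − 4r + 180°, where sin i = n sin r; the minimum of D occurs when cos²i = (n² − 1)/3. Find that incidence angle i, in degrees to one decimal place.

cos²i = (1.335² − 1)/3 = (1.78222 − 1)/3 = 0.26074.
cos i = 0.51063, so i = 59.294°.

59.3°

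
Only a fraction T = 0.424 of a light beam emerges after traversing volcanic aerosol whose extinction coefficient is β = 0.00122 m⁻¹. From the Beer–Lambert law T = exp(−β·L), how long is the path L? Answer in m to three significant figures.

Beer–Lambert: T = exp(−βL) ⇒ L = −ln(T)/β = −ln(0.424)/0.00122 = 0.8580/0.00122 = 703.3 m.

703 m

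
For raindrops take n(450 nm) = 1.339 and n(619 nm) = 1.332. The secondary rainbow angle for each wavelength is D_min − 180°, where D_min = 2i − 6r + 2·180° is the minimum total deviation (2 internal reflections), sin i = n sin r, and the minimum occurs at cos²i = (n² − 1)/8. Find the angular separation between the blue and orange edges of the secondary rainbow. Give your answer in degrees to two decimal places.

1.82°

At 450 nm (n = 1.339): cos²i = 0.09912 → i = 71.650°, r = 45.141°, D_min = 232.451°, rainbow angle = 52.451°.
At 619 nm (n = 1.332): cos²i = 0.09678 → i = 71.875°, r = 45.520°, D_min = 230.628°, rainbow angle = 50.628°.
Angular width = |52.451° − 50.628°| = 1.823°.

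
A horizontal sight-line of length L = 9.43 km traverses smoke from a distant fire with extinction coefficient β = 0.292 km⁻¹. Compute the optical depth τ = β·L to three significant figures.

τ = β·L = 0.292 × 9.43 = 2.7536.

2.75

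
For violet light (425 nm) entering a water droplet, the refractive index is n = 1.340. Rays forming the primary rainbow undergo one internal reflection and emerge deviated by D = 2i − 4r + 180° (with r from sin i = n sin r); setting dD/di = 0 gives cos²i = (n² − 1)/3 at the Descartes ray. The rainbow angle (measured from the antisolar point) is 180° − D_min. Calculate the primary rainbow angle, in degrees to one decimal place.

41.1°

cos²i = (1.79560 − 1)/3 = 0.26520; i = arccos(0.51498) = 59.004°.
sin r = sin 59.004°/1.340 = 0.63971; r = 39.770°.
D_min = 2·59.004° − 4·39.770° + 180° = 138.929°.
Rainbow angle = 180° − D_min = 41.071°.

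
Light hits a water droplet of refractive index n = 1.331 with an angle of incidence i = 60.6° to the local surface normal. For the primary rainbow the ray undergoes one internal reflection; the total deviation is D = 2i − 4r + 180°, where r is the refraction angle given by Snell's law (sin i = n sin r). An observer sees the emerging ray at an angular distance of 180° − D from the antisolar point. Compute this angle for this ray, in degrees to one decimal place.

42.3°

sin r = sin 60.6° / 1.331 = 0.8712/1.331 = 0.6546; r = 40.89°.
D = 2·60.6° − 4·40.89° + 180° = 121.20° − 163.54° + 180° = 137.66°.
Angle from antisolar point = 180° − D = 42.34°.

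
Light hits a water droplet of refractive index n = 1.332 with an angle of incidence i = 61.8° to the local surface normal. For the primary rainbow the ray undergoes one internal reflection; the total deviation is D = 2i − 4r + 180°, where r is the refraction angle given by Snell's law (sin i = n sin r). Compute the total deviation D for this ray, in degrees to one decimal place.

137.9°

sin r = sin 61.8° / 1.332 = 0.8813/1.332 = 0.6616; r = 41.43°.
D = 2·61.8° − 4·41.43° + 180° = 123.60° − 165.70° + 180° = 137.90°.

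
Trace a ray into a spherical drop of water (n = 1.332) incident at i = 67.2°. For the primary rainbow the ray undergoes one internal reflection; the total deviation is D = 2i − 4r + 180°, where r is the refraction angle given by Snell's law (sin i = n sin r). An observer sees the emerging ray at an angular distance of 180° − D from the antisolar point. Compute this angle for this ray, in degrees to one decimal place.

40.8°

sin r = sin 67.2° / 1.332 = 0.9219/1.332 = 0.6921; r = 43.80°.
D = 2·67.2° − 4·43.80° + 180° = 134.40° − 175.18° + 180° = 139.22°.
Angle from antisolar point = 180° − D = 40.78°.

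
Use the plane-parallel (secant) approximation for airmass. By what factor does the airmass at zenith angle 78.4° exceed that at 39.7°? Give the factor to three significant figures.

3.83

X(78.4°)/X(39.7°) = sec 78.4° / sec 39.7° = cos 39.7° / cos 78.4° = 0.7694/0.2011 = 3.8264.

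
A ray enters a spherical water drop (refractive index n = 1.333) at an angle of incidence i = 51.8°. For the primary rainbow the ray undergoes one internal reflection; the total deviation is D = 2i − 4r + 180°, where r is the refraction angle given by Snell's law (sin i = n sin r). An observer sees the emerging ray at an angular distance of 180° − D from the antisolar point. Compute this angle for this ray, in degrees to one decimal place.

sin r = sin 51.8° / 1.333 = 0.7859/1.333 = 0.5895; r = 36.12°.
D = 2·51.8° − 4·36.12° + 180° = 103.60° − 144.50° + 180° = 139.10°.
Angle from antisolar point = 180° − D = 40.90°.

40.9°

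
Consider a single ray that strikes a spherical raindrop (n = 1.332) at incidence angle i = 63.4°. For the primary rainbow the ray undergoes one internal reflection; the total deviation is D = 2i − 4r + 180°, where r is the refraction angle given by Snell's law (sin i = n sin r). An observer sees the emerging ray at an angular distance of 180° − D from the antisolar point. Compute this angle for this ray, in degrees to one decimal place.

sin r = sin 63.4° / 1.332 = 0.8942/1.332 = 0.6713; r = 42.17°.
D = 2·63.4° − 4·42.17° + 180° = 126.80° − 168.67° + 180° = 138.13°.
Angle from antisolar point = 180° − D = 41.87°.

41.9°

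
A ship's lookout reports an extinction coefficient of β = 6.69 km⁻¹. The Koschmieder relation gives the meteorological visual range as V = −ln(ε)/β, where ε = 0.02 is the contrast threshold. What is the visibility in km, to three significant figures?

V = −ln(0.02) / 6.69 = 3.912 / 6.69 = 0.5848 km.

0.585 km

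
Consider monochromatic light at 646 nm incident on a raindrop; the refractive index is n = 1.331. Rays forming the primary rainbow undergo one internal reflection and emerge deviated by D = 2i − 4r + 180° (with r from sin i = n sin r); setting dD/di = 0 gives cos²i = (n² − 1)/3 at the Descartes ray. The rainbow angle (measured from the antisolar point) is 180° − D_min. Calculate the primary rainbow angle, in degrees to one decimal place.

42.4°

cos²i = (1.77156 − 1)/3 = 0.25719; i = arccos(0.50714) = 59.527°.
sin r = sin 59.527°/1.331 = 0.64753; r = 40.356°.
D_min = 2·59.527° − 4·40.356° + 180° = 137.630°.
Rainbow angle = 180° − D_min = 42.370°.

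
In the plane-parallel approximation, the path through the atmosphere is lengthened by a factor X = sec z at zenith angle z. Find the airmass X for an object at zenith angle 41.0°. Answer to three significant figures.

1.33

X = sec z = 1/cos 41.0° = 1/0.7547 = 1.3250.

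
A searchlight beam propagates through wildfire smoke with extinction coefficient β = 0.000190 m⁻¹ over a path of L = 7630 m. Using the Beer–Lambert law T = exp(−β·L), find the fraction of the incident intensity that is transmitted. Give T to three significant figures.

τ = β·L = 0.000190 × 7630 = 1.4497.
T = exp(−1.4497) = 0.2346.

0.235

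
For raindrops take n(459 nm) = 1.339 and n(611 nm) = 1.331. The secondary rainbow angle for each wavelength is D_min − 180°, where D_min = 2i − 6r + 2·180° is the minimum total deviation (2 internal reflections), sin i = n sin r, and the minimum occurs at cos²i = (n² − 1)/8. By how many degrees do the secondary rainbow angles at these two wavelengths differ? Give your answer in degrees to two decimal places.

2.09°

At 459 nm (n = 1.339): cos²i = 0.09912 → i = 71.650°, r = 45.141°, D_min = 232.451°, rainbow angle = 52.451°.
At 611 nm (n = 1.331): cos²i = 0.09645 → i = 71.907°, r = 45.575°, D_min = 230.365°, rainbow angle = 50.365°.
Angular width = |52.451° − 50.365°| = 2.086°.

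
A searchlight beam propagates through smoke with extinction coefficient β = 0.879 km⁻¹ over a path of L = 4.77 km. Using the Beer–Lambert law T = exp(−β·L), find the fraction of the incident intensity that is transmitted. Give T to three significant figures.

τ = β·L = 0.879 × 4.77 = 4.1928.
T = exp(−4.1928) = 0.0151.

0.0151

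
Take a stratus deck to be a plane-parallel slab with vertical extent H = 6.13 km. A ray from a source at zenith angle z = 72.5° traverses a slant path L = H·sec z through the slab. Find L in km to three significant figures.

sec z = 1/cos 72.5° = 3.3255.
L = 6.13 × 3.3255 = 20.385 km.

20.4 km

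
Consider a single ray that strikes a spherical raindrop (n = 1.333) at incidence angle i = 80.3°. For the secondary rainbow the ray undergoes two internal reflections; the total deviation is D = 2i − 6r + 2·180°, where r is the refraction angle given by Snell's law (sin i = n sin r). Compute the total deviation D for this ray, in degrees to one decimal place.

234.5°

sin r = sin 80.3° / 1.333 = 0.9857/1.333 = 0.7395; r = 47.69°.
D = 2·80.3° − 6·47.69° + 2·180° = 160.60° − 286.11° + 360° = 234.49°.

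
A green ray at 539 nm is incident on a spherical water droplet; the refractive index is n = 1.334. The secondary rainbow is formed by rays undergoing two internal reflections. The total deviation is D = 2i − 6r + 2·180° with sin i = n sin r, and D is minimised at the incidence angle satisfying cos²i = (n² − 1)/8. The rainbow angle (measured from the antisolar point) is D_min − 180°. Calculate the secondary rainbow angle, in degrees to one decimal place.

51.2°

cos²i = (1.77956 − 1)/8 = 0.09744; i = arccos(0.31216) = 71.810°.
sin r = sin 71.810°/1.334 = 0.71217; r = 45.411°.
D_min = 2·71.810° − 6·45.411° + 360° = 231.153°.
Rainbow angle = D_min − 180° = 51.153°.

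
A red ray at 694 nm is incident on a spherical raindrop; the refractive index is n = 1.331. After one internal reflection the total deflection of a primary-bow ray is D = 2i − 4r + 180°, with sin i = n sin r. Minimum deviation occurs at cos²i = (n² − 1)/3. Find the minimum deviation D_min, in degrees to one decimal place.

cos²i = (1.77156 − 1)/3 = 0.25719; i = arccos(0.50714) = 59.527°.
sin r = sin 59.527°/1.331 = 0.64753; r = 40.356°.
D_min = 2·59.527° − 4·40.356° + 180° = 137.630°.

137.6°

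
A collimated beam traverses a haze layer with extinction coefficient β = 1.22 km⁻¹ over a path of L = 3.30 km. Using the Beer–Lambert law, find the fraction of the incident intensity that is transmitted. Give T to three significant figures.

0.0178

τ = β·L = 1.22 × 3.30 = 4.0260.
T = exp(−4.0260) = 0.0178.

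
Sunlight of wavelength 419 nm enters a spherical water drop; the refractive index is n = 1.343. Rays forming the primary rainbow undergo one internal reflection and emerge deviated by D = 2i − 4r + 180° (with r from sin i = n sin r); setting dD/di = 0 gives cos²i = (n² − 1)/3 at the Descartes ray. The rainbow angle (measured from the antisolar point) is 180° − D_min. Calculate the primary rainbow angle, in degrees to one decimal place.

40.6°

cos²i = (1.80365 − 1)/3 = 0.26788; i = arccos(0.51757) = 58.830°.
sin r = sin 58.830°/1.343 = 0.63711; r = 39.577°.
D_min = 2·58.830° − 4·39.577° + 180° = 139.354°.
Rainbow angle = 180° − D_min = 40.646°.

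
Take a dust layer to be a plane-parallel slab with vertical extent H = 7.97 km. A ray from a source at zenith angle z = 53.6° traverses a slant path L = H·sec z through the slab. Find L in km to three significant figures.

13.4 km

sec z = 1/cos 53.6° = 1.6852.
L = 7.97 × 1.6852 = 13.431 km.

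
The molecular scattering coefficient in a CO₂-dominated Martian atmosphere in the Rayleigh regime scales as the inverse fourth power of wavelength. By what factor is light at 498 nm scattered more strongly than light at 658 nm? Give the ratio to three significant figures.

Rayleigh scattering ∝ λ⁻⁴, so the ratio of coefficients is the inverse fourth power of the wavelength ratio.
σ(498)/σ(658) = (658/498)⁴ = (1.3213)⁴ = 3.048.

3.05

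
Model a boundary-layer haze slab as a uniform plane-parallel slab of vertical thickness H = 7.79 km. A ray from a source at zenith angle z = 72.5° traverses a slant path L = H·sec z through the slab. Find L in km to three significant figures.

25.9 km

sec z = 1/cos 72.5° = 3.3255.
L = 7.79 × 3.3255 = 25.906 km.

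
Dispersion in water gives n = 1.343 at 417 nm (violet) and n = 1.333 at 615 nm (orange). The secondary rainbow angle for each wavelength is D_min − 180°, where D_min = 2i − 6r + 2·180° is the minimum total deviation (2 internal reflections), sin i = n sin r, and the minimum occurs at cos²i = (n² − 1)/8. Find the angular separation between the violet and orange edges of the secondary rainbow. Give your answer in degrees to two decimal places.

2.59°

At 417 nm (n = 1.343): cos²i = 0.10046 → i = 71.522°, r = 44.928°, D_min = 233.478°, rainbow angle = 53.478°.
At 615 nm (n = 1.333): cos²i = 0.09711 → i = 71.843°, r = 45.466°, D_min = 230.891°, rainbow angle = 50.891°.
Angular width = |53.478° − 50.891°| = 2.587°.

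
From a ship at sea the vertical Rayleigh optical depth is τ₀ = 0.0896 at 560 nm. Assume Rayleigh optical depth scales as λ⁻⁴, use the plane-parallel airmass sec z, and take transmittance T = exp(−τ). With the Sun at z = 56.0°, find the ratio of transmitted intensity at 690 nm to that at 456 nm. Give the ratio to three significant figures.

1.34

Airmass: sec 56.0° = 1.7883.
τ(690 nm) = 0.0896 × (560/690)⁴ × 1.7883 = 0.0896 × 0.4339 × 1.7883 = 0.0695.
τ(456 nm) = 0.0896 × (560/456)⁴ × 1.7883 = 0.0896 × 2.2745 × 1.7883 = 0.3645.
T(690)/T(456) = exp(τ_B − τ_A) = exp(0.2949) = 1.3430.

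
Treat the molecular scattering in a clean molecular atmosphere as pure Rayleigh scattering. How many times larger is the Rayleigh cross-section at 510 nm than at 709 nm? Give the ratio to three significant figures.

3.74

Rayleigh scattering ∝ λ⁻⁴, so the ratio of coefficients is the inverse fourth power of the wavelength ratio.
σ(510)/σ(709) = (709/510)⁴ = (1.3902)⁴ = 3.735.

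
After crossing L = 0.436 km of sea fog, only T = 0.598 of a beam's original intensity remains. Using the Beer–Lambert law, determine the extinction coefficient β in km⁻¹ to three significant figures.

Beer–Lambert: T = exp(−βL) ⇒ β = −ln(T)/L = −ln(0.598)/0.436 = 0.5142/0.436 = 1.179 km⁻¹.

1.18 km⁻¹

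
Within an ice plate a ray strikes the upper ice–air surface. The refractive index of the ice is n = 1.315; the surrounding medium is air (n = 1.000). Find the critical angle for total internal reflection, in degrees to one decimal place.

49.5°

sin θ_c = n_air / n = 1.000 / 1.315 = 0.7605.
θ_c = arcsin(0.7605) = 49.50°.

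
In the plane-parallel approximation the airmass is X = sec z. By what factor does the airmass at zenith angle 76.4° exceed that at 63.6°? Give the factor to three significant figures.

X(76.4°)/X(63.6°) = sec 76.4° / sec 63.6° = cos 63.6° / cos 76.4° = 0.4446/0.2351 = 1.8909.

1.89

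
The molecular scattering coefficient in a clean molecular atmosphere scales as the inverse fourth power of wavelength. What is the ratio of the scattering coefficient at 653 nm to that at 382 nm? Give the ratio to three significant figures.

0.117

Rayleigh scattering ∝ λ⁻⁴, so the ratio of coefficients is the inverse fourth power of the wavelength ratio.
σ(653)/σ(382) = (382/653)⁴ = (0.5850)⁴ = 0.1171.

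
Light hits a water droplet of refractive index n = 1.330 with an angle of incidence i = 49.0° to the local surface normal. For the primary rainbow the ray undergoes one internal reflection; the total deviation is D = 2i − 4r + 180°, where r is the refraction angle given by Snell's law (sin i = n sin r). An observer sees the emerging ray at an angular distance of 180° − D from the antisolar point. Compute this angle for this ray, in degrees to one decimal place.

40.3°

sin r = sin 49.0° / 1.330 = 0.7547/1.330 = 0.5675; r = 34.57°.
D = 2·49.0° − 4·34.57° + 180° = 98.00° − 138.29° + 180° = 139.71°.
Angle from antisolar point = 180° − D = 40.29°.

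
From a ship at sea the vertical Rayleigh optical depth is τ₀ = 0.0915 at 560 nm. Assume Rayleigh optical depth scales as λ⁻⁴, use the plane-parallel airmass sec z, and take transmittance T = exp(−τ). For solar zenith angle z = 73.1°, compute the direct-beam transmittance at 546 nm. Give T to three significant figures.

sec 73.1° = 3.4399.
τ = 0.0915 × (560/546)⁴ × 3.4399 = 0.0915 × 1.1066 × 3.4399 = 0.3483.
T = exp(−0.3483) = 0.7059.

0.706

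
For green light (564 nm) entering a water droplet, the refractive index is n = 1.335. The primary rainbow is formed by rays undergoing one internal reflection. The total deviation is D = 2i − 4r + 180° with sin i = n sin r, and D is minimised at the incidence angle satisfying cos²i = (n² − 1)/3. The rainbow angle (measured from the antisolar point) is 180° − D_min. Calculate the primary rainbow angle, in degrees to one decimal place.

41.8°

cos²i = (1.78222 − 1)/3 = 0.26074; i = arccos(0.51063) = 59.294°.
sin r = sin 59.294°/1.335 = 0.64405; r = 40.094°.
D_min = 2·59.294° − 4·40.094° + 180° = 138.212°.
Rainbow angle = 180° − D_min = 41.788°.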